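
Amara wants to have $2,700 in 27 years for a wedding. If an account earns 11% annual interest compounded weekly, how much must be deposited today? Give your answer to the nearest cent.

$138.95

Growth factor = (1 + 0.11/52)^1404 ≈ 19.43087075.
P = 2,700/19.43087075 ≈ 138.9541.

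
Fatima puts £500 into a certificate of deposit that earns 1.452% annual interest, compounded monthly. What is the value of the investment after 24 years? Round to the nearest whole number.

Growth factor = (1 + 0.00121)^288 ≈ 1.41661375.
A ≈ 500 × 1.41661375 ≈ 708.3069.

£708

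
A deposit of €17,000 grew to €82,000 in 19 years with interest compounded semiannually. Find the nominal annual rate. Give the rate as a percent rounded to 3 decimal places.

(1 + r/2)^38 = 82,000/17,000 = 4.82353.
1 + r/2 = 4.82353^(1/38) ≈ 1.042277, so r/2 ≈ 0.0422773.
r ≈ 2·0.0422773 = 8.45546%.

8.455%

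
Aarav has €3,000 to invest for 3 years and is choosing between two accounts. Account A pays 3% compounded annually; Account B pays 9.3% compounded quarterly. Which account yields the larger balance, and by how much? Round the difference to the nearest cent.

Account B, by €674.60

Account A growth factor: (1 + 0.03)^3 ≈ 1.092727; balance ≈ 3,278.1810.
Account B growth factor: (1 + 0.02325)^12 ≈ 1.317592275; balance ≈ 3,952.7768.
Account B is larger by 674.5958.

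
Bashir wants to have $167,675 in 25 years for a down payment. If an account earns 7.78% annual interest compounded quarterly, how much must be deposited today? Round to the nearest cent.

Periodic rate = 7.78%/4 = 0.01945; 100 periods.
P = 167,675/(1 + 0.01945)^100 ≈ 167,675/6.864248865 ≈ 24,427.2903.

$24,427.29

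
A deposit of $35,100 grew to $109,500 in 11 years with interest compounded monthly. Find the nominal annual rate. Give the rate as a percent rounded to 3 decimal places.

(1 + r/12)^132 = 109,500/35,100 = 3.11966.
1 + r/12 = 3.11966^(1/132) ≈ 1.008656, so r/12 ≈ 0.00865637.
r ≈ 12·0.00865637 = 10.38764%.

10.388%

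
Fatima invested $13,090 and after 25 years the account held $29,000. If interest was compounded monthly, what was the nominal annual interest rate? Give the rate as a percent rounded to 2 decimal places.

(1 + r/12)^300 = 29,000/13,090 = 2.21543.
1 + r/12 = 2.21543^(1/300) ≈ 1.002655, so r/12 ≈ 0.00265501.
r ≈ 12·0.00265501 = 3.18601%.

3.19%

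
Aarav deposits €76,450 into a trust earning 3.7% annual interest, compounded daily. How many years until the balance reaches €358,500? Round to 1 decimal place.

41.8 years

We need (1 + 0.00010137)^(365t) = 4.6893, so 365t = ln 4.6893 / ln 1.000101 ≈ 15244.8667.
t ≈ 15244.8667/365 = 41.7668 years.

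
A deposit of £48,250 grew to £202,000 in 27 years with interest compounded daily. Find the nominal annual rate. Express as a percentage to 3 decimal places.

The 9855-period growth factor is 202,000/48,250 = 4.18653.
r/365 = 4.18653^(1/9855) − 1 ≈ 0.000145305, so r ≈ 365·0.000145305 = 5.30361%.

5.304%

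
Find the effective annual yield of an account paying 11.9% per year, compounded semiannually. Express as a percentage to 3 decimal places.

One year is 2 periods at 0.0595 each: (1 + 0.0595)^2 ≈ 1.12254.
EAR = 1.12254 − 1 ≈ 12.25403%.

12.254%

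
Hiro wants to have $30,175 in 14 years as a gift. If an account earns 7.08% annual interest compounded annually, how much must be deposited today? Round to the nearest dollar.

$11,581

Annual rate = 7.08% = 0.0708; 14 periods.
P = 30,175/(1 + 0.0708)^14 ≈ 30,175/2.6056559749 ≈ 11,580.5771.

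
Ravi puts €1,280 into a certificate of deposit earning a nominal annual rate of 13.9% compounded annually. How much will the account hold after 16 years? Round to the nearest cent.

€10,270.45

Growth factor = (1 + 0.139)^16 ≈ 8.0237905826.
A ≈ 1,280 × 8.0237905826 ≈ 10,270.4519.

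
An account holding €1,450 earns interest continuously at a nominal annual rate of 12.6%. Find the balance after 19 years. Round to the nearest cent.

A = P·e^(rt) = 1,450·e^(0.126·19) = 1,450·e^2.394.
e^2.394 ≈ 10.957235343, so A ≈ 15,887.9912.

€15,887.99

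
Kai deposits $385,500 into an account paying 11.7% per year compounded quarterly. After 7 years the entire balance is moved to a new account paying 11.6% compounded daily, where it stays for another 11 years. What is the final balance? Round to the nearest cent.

Phase 1: 385,500·(1 + 0.02925)^28 ≈ 864,189.3326.
Phase 2: 864,189.3326·(1 + 0.116/365)^4015 ≈ 3,095,142.2987.

$3,095,142.30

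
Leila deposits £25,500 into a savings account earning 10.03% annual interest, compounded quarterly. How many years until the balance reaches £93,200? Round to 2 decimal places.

13.08 years

(1 + 0.025075)^(4t) = 93,200/25,500 = 3.6549.
4t·ln(1 + 0.025075) = ln(3.6549); 4t = 1.2961/0.0247658 ≈ 52.3331.
t ≈ 13.0833 years.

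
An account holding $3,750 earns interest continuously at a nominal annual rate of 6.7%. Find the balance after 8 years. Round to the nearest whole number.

A = P·e^(rt) = 3,750·e^(0.067·8) = 3,750·e^0.536.
e^0.536 ≈ 1.709156545, so A ≈ 6,409.3370.

$6,409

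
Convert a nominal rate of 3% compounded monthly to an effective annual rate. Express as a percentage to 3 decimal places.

EAR = (1 + 3%/12)^12 − 1 = (1 + 0.0025)^12 − 1.
(1 + 0.0025)^12 ≈ 1.030416, so EAR ≈ 3.04160%.

3.042%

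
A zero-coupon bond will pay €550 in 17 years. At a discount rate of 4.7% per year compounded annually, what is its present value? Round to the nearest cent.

Annual rate = 4.7% = 0.047; 17 periods.
P = 550/(1 + 0.047)^17 ≈ 550/2.18320033 ≈ 251.9237.

€251.92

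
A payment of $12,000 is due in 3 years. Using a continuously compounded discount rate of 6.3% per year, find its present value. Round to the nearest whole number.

P = A·e^(−rt) = 12,000·e^(−0.189).
e^(−0.189) ≈ 0.82778650669, so P ≈ 9,933.4381.

$9,933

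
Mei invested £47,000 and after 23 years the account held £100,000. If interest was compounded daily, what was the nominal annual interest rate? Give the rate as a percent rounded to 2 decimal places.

(1 + r/365)^8395 = 100,000/47,000 = 2.12766.
1 + r/365 = 2.12766^(1/8395) ≈ 1.00009, so r/365 ≈ 0.0000899412.
r ≈ 365·0.0000899412 = 3.28285%.

3.28%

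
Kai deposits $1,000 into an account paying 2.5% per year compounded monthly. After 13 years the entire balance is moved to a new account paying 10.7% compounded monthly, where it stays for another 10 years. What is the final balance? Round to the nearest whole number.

After 13 years at 2.5%: 1,000 × 1.383562823 ≈ 1,383.5628.
Then 10 years at 10.7%: 1,383.5628 × 2.901586779 ≈ 4,014.5276.

$4,015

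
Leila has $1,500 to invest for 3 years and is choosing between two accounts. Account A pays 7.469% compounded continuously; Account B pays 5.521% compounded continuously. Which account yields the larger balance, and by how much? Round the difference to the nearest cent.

Account A, by $106.53

Account A growth factor: e^(0.07469·3) = e^0.22407 ≈ 1.251158597; balance ≈ 1,876.7379.
Account B growth factor: e^(0.05521·3) = e^0.16563 ≈ 1.18013637; balance ≈ 1,770.2046.
Account A is larger by 106.5333.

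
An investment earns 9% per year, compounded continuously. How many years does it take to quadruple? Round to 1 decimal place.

15.4 years

e^(0.09t) = 4, so 0.09t = ln 4 ≈ 1.3863.
t ≈ 1.3863/0.09 ≈ 15.4033.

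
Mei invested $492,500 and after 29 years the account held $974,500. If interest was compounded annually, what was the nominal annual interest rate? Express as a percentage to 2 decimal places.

2.38%

(1 + r)^29 = 974,500/492,500 = 1.97868.
1 + r = 1.97868^(1/29) ≈ 1.023811, so r ≈ 0.0238111.
r ≈ 2.38111%.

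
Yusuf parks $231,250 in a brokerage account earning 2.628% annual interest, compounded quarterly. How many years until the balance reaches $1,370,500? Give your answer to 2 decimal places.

(1 + 0.00657)^(4t) = 1,370,500/231,250 = 5.9265.
4t·ln(1 + 0.00657) = ln(5.9265); 4t = 1.7794/0.00654851 ≈ 271.7307.
t ≈ 67.9327 years.

67.93 years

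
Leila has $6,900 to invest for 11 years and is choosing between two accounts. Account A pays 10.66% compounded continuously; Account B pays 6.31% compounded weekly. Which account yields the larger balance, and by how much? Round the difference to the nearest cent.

Account A, by $8,482.28

Account A growth factor: e^(0.1066·11) = e^1.1726 ≈ 3.2303807192; balance ≈ 22,289.6270.
Account B growth factor: (1 + 0.0631/52)^572 ≈ 2.0010643391; balance ≈ 13,807.3439.
Account A is larger by 8,482.2830.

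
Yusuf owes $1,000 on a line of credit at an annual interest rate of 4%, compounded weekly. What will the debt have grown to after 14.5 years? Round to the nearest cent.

$1,785.64

Periodic rate = 4%/52 = 0.000769231; periods = 52·14.5 = 754.
A = 1,000·(1 + 0.04/52)^754 ≈ 1,000·1.785640255 ≈ 1,785.6403.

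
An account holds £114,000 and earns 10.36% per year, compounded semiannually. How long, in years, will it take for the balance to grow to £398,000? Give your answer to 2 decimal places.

(1 + 0.0518)^(2t) = 398,000/114,000 = 3.4912.
2t·ln(1 + 0.0518) = ln(3.4912); 2t = 1.2503/0.050503 ≈ 24.7560.
t ≈ 12.3780 years.

12.38 years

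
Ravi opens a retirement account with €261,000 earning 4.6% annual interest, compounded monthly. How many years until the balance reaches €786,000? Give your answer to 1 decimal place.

We need (1 + 0.00383333)^(12t) = 3.0115, so 12t = ln 3.0115 / ln 1.003833 ≈ 288.1430.
t ≈ 288.1430/12 = 24.0119 years.

24.0 years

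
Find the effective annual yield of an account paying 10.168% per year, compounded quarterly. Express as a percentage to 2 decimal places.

EAR = (1 + 10.168%/4)^4 − 1 = (1 + 0.02542)^4 − 1.
(1 + 0.02542)^4 ≈ 1.105623, so EAR ≈ 10.56232%.

10.56%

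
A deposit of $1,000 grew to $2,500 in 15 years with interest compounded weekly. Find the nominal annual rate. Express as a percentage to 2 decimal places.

The 780-period growth factor is 2,500/1,000 = 2.5.
r/52 = 2.5^(1/780) − 1 ≈ 0.00117542, so r ≈ 52·0.00117542 = 6.11219%.

6.11%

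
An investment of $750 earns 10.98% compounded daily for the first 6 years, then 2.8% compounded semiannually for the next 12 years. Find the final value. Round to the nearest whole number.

$2,023

After 6 years at 10.98%: 750 × 1.932280534 ≈ 1,449.2104.
Then 12 years at 2.8%: 1,449.2104 × 1.396081975 ≈ 2,023.2165.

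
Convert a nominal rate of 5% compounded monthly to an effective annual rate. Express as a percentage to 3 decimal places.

5.116%

One year is 12 periods at 0.00416667 each: (1 + 0.00416667)^12 ≈ 1.051162.
EAR = 1.051162 − 1 ≈ 5.11619%.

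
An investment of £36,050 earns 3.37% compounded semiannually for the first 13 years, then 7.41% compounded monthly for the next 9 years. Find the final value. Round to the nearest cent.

£108,224.33

After 13 years at 3.37%: 36,050 × 1.54411348977 ≈ 55,665.2913.
Then 9 years at 7.41%: 55,665.2913 × 1.94419767128 ≈ 108,224.3297.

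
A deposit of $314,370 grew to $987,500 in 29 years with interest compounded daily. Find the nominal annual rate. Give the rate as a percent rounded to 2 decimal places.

3.95%

(1 + r/365)^10585 = 987,500/314,370 = 3.1412.
1 + r/365 = 3.1412^(1/10585) ≈ 1.000108, so r/365 ≈ 0.000108141.
r ≈ 365·0.000108141 = 3.94713%.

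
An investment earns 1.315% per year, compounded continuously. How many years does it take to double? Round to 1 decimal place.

e^(0.01315t) = 2, so 0.01315t = ln 2 ≈ 0.69315.
t ≈ 0.69315/0.01315 ≈ 52.7108.

52.7 years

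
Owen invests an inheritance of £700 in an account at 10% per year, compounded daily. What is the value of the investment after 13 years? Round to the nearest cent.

Periodic rate = 10%/365 = 0.000273973; periods = 365·13 = 4745.
A = 700·(1 + 0.1/365)^4745 ≈ 700·3.668643409 ≈ 2,568.0504.

£2,568.05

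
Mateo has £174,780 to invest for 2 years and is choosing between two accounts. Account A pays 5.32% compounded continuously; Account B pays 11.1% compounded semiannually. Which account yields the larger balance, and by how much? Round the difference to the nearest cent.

Account A growth factor: e^(0.0532·2) = e^0.1064 ≈ 1.11226669421; balance ≈ 194,401.9728.
Account B growth factor: (1 + 0.0555)^4 ≈ 1.24117480344; balance ≈ 216,932.5321.
Account B is larger by 22,530.5593.

Account B, by £22,530.56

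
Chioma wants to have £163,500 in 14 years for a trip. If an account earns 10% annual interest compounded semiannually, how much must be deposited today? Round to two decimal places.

Periodic rate = 10%/2 = 0.05; 28 periods.
P = 163,500/(1 + 0.05)^28 ≈ 163,500/3.92012913846 ≈ 41,707.8097.

£41,707.81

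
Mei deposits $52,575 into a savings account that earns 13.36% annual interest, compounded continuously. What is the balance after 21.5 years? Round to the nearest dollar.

A = P·e^(rt) = 52,575·e^(0.1336·21.5) = 52,575·e^2.8724.
e^2.8724 ≈ 17.6793978788, so A ≈ 929,494.3435.

$929,494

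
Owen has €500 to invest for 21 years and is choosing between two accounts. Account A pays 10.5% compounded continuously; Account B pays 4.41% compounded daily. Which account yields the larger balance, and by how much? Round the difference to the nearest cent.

Account A growth factor: e^(0.105·21) = e^2.205 ≈ 9.070251568; balance ≈ 4,535.1258.
Account B growth factor: (1 + 0.0441/365)^7665 ≈ 2.524502612; balance ≈ 1,262.2513.
Account A is larger by 3,272.8745.

Account A, by €3,272.87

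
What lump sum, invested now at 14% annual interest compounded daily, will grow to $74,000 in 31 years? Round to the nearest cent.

Periodic rate = 14%/365 = 0.000383562; 11315 periods.
P = 74,000/(1 + 0.14/365)^11315 ≈ 74,000/76.643736317 ≈ 965.5062.

$965.51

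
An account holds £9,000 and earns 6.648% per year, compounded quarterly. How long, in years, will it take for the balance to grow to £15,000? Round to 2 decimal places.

7.75 years

(1 + 0.01662)^(4t) = 15,000/9,000 = 1.6667.
4t·ln(1 + 0.01662) = ln(1.6667); 4t = 0.51083/0.0164834 ≈ 30.9903.
t ≈ 7.7476 years.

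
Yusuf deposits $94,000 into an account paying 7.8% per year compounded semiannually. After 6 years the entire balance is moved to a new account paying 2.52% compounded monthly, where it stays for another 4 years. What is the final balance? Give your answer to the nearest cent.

$164,530.12

Phase 1: 94,000·(1 + 0.039)^12 ≈ 148,769.6784.
Phase 2: 148,769.6784·(1 + 0.0021)^48 ≈ 164,530.1170.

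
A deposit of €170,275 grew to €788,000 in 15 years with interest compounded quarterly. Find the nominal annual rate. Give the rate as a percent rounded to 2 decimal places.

10.35%

The 60-period growth factor is 788,000/170,275 = 4.62781.
r/4 = 4.62781^(1/60) − 1 ≈ 0.0258635, so r ≈ 4·0.0258635 = 10.34541%.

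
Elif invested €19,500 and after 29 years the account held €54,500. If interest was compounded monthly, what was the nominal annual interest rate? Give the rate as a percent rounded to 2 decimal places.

3.55%

The 348-period growth factor is 54,500/19,500 = 2.79487.
r/12 = 2.79487^(1/348) − 1 ≈ 0.00295777, so r ≈ 12·0.00295777 = 3.54933%.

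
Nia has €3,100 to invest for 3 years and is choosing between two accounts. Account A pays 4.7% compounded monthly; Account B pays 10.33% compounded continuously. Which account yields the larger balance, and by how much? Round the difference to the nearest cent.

Account B, by €657.76

A: (1 + 0.047/12)^36 ≈ 1.151107582, so 3,100 × 1.151107582 ≈ 3,568.4335.
B: e^(0.1033·3) = e^0.3099 ≈ 1.363288778, so 3,100 × 1.363288778 ≈ 4,226.1952.
Difference ≈ 657.7617 in favor of B.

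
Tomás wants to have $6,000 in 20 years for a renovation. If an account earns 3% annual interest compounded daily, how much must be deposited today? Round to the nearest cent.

Growth factor = (1 + 0.03/365)^7300 ≈ 1.822073874.
P = 6,000/1.822073874 ≈ 3,292.9510.

$3,292.95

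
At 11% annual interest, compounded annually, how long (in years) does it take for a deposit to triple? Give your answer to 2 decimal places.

(1 + 0.11)^t = 3.
t = ln 3 / ln(1 + 0.11) ≈ 1.0986/0.10436 ≈ 10.5271.

10.53 years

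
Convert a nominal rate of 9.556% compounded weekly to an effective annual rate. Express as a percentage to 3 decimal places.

EAR = (1 + 9.556%/52)^52 − 1 = (1 + 0.00183769)^52 − 1.
(1 + 0.00183769)^52 ≈ 1.100178, so EAR ≈ 10.01783%.

10.018%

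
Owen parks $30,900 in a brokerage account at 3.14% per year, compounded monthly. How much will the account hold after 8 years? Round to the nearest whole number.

$39,711

Periodic rate = 3.14%/12 = 0.00261667; periods = 12·8 = 96.
A = 30,900·(1 + 0.0314/12)^96 ≈ 30,900·1.2851454709 ≈ 39,710.9951.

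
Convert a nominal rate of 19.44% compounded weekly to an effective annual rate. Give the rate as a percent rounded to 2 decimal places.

21.41%

One year is 52 periods at 0.00373846 each: (1 + 0.00373846)^52 ≈ 1.214142.
EAR = 1.214142 − 1 ≈ 21.41418%.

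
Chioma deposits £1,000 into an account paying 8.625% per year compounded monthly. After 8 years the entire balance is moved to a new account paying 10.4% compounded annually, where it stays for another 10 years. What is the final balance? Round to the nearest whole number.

After 8 years at 8.625%: 1,000 × 1.98880137 ≈ 1,988.8014.
Then 10 years at 10.4%: 1,988.8014 × 2.689618813 ≈ 5,349.1176.

£5,349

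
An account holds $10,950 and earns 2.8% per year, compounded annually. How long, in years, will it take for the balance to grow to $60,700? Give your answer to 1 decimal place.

62.0 years

(1 + 0.028)^t = 60,700/10,950 = 5.5434.
t·ln(1 + 0.028) = ln(5.5434); t = 1.7126/0.0276152 ≈ 62.0168.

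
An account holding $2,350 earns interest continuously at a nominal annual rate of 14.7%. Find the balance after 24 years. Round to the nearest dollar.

A = P·e^(rt) = 2,350·e^(0.147·24) = 2,350·e^3.528.
e^3.528 ≈ 34.055787882, so A ≈ 80,031.1015.

$80,031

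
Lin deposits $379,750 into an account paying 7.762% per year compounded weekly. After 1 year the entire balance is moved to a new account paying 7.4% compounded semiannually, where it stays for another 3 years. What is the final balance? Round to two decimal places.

After 1 years at 7.762%: 379,750 × 1.08064936701 ≈ 410,376.5971.
Then 3 years at 7.4%: 410,376.5971 × 1.24357659104 ≈ 510,334.7297.

$510,334.73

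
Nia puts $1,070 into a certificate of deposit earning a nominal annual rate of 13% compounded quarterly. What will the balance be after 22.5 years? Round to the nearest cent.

$19,032.21

Growth factor = (1 + 0.0325)^90 ≈ 17.787111585.
A ≈ 1,070 × 17.787111585 ≈ 19,032.2094.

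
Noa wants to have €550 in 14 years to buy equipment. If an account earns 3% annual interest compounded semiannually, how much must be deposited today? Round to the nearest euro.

Periodic rate = 3%/2 = 0.015; 28 periods.
P = 550/(1 + 0.015)^28 ≈ 550/1.51722218 ≈ 362.5046.

€363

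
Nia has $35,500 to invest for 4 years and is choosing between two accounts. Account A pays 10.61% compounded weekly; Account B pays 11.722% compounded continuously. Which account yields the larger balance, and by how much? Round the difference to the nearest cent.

Account B, by $2,491.78

Account A growth factor: (1 + 0.1061/52)^208 ≈ 1.5280121136; balance ≈ 54,244.4300.
Account B growth factor: e^(0.11722·4) = e^0.46888 ≈ 1.5982032029; balance ≈ 56,736.2137.
Account B is larger by 2,491.7837.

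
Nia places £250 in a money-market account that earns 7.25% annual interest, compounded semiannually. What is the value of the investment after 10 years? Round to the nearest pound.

Periodic rate = 7.25%/2 = 0.03625; periods = 2·10 = 20.
A = 250·(1 + 0.03625)^20 ≈ 250·2.03840686 ≈ 509.6017.

£510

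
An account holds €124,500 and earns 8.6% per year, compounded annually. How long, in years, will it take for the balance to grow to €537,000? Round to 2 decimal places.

17.72 years

We need (1 + 0.086)^t = 4.3133, so t = ln 4.3133 / ln 1.086 ≈ 17.7172.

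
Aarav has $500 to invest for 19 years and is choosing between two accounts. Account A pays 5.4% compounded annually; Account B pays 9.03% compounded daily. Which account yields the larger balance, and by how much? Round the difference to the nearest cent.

Account B, by $1,421.56

Account A growth factor: (1 + 0.054)^19 ≈ 2.716261679; balance ≈ 1,358.1308.
Account B growth factor: (1 + 0.0903/365)^6935 ≈ 5.559386749; balance ≈ 2,779.6934.
Account B is larger by 1,421.5625.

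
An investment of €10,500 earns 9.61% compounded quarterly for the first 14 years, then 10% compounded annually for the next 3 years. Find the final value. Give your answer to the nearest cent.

€52,815.17

After 14 years at 9.61%: 10,500 × 3.7791256048 ≈ 39,680.8188.
Then 3 years at 10%: 39,680.8188 × 1.331 ≈ 52,815.1699.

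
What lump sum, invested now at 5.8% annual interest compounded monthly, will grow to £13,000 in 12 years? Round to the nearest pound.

Periodic rate = 5.8%/12 = 0.00483333; 144 periods.
P = 13,000/(1 + 0.058/12)^144 ≈ 13,000/2.0023538233 ≈ 6,492.3591.

£6,492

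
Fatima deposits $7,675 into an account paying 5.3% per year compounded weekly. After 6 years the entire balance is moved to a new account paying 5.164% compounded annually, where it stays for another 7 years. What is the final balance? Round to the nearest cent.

Phase 1: 7,675·(1 + 0.053/52)^312 ≈ 10,546.6297.
Phase 2: 10,546.6297·(1 + 0.05164)^7 ≈ 15,003.1818.

$15,003.18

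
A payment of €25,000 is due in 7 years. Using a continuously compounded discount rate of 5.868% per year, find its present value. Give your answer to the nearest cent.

P = A·e^(−rt) = 25,000·e^(−0.41076).
e^(−0.41076) ≈ 0.66314606756, so P ≈ 16,578.6517.

€16,578.65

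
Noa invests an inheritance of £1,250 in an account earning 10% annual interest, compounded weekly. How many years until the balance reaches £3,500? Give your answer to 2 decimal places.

10.31 years

We need (1 + 0.00192308)^(52t) = 2.8, so 52t = ln 2.8 / ln 1.001923 ≈ 535.9167.
t ≈ 535.9167/52 = 10.3061 years.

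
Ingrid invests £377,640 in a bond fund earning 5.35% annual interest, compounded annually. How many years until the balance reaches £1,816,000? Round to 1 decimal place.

30.1 years

(1 + 0.0535)^t = 1,816,000/377,640 = 4.8088.
t·ln(1 + 0.0535) = ln(4.8088); t = 1.5705/0.052118 ≈ 30.1326.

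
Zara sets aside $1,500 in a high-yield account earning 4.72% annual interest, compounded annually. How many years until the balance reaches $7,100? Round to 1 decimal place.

We need (1 + 0.0472)^t = 4.7333, so t = ln 4.7333 / ln 1.0472 ≈ 33.7084.

33.7 years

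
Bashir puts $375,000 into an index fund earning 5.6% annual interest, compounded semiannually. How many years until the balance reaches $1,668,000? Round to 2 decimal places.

27.02 years

(1 + 0.028)^(2t) = 1,668,000/375,000 = 4.448.
2t·ln(1 + 0.028) = ln(4.448); 2t = 1.4925/0.0276152 ≈ 54.0447.
t ≈ 27.0224 years.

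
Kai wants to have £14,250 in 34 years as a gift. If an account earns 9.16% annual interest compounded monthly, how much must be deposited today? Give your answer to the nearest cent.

Growth factor = (1 + 0.0916/12)^408 ≈ 22.255151699.
P = 14,250/22.255151699 ≈ 640.3012.

£640.30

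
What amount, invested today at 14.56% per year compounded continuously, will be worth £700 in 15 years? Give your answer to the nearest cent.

£78.81

P = A·e^(−rt) = 700·e^(−2.184).
e^(−2.184) ≈ 0.112590268, so P ≈ 78.8132.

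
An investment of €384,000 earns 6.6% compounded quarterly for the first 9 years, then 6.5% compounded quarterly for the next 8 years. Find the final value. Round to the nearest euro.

€1,159,351

Phase 1: 384,000·(1 + 0.0165)^36 ≈ 692,144.8813.
Phase 2: 692,144.8813·(1 + 0.01625)^32 ≈ 1,159,350.8552.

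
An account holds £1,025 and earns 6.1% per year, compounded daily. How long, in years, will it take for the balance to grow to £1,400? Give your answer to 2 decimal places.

5.11 years

(1 + 0.000167123)^(365t) = 1,400/1,025 = 1.3659.
365t·ln(1 + 0.000167123) = ln(1.3659); 365t = 0.31178/0.000167109 ≈ 1865.7225.
t ≈ 5.1116 years.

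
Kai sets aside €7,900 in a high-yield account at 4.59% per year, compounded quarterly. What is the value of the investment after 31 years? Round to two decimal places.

Periodic rate = 4.59%/4 = 0.011475; periods = 4·31 = 124.
A = 7,900·(1 + 0.011475)^124 ≈ 7,900·4.115655153 ≈ 32,513.6757.

€32,513.68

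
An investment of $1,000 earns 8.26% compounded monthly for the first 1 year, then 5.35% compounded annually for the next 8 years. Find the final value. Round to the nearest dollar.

Phase 1: 1,000·(1 + 0.0826/12)^12 ≈ 1,085.8000.
Phase 2: 1,085.8000·(1 + 0.0535)^8 ≈ 1,647.5027.

$1,648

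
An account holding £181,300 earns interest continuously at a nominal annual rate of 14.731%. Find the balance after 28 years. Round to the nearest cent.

£11,213,045.07

A = P·e^(rt) = 181,300·e^(0.14731·28) = 181,300·e^4.12468.
e^4.12468 ≈ 61.848014718702, so A ≈ 11,213,045.0685.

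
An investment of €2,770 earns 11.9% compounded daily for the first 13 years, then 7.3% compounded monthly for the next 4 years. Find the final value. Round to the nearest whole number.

€17,404

Phase 1: 2,770·(1 + 0.119/365)^4745 ≈ 13,008.3986.
Phase 2: 13,008.3986·(1 + 0.073/12)^48 ≈ 17,404.1836.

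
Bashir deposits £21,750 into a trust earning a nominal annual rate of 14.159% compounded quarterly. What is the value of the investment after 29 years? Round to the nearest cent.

£1,229,940.94

Growth factor = (1 + 0.0353975)^116 ≈ 56.54900859928.
A ≈ 21,750 × 56.54900859928 ≈ 1,229,940.9370.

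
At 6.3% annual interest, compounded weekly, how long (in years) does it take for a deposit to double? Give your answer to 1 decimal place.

(1 + 0.00121154)^(52t) = 2.
52t = ln 2 / ln(1 + 0.00121154) ≈ 0.69315/0.00121081 ≈ 572.4680.
t ≈ 11.0090.

11.0 years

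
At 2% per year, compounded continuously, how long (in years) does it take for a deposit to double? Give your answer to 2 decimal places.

e^(0.02t) = 2, so 0.02t = ln 2 ≈ 0.69315.
t ≈ 0.69315/0.02 ≈ 34.6574.

34.66 years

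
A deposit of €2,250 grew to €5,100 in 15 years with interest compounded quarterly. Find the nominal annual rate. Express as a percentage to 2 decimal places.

5.49%

The 60-period growth factor is 5,100/2,250 = 2.26667.
r/4 = 2.26667^(1/60) − 1 ≈ 0.0137319, so r ≈ 4·0.0137319 = 5.49277%.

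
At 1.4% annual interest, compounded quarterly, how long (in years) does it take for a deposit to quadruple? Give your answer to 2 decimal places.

(1 + 0.0035)^(4t) = 4.
4t = ln 4 / ln(1 + 0.0035) ≈ 1.3863/0.00349389 ≈ 396.7768.
t ≈ 99.1942.

99.19 years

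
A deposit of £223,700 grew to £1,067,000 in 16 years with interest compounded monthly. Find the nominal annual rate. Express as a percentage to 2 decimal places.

The 192-period growth factor is 1,067,000/223,700 = 4.76978.
r/12 = 4.76978^(1/192) − 1 ≈ 0.00817018, so r ≈ 12·0.00817018 = 9.80421%.

9.80%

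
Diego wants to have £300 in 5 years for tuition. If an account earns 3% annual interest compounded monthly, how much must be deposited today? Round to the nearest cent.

£258.26

Growth factor = (1 + 0.0025)^60 ≈ 1.16161678.
P = 300/1.16161678 ≈ 258.2607.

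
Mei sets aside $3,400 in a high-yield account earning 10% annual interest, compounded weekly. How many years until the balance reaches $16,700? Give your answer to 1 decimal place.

(1 + 0.00192308)^(52t) = 16,700/3,400 = 4.9118.
52t·ln(1 + 0.00192308) = ln(4.9118); 52t = 1.5916/0.00192123 ≈ 828.4449.
t ≈ 15.9316 years.

15.9 years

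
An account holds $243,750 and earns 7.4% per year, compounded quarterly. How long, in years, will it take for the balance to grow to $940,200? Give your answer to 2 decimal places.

18.41 years

(1 + 0.0185)^(4t) = 940,200/243,750 = 3.8572.
4t·ln(1 + 0.0185) = ln(3.8572); 4t = 1.3499/0.018331 ≈ 73.6432.
t ≈ 18.4108 years.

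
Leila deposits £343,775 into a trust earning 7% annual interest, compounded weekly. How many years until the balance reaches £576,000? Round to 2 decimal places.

We need (1 + 0.00134615)^(52t) = 1.6755, so 52t = ln 1.6755 / ln 1.001346 ≈ 383.6616.
t ≈ 383.6616/52 = 7.3781 years.

7.38 years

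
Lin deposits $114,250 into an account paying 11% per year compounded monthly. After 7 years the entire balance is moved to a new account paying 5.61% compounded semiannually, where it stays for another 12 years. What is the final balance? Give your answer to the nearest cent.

$477,618.63

Phase 1: 114,250·(1 + 0.11/12)^84 ≈ 245,889.2627.
Phase 2: 245,889.2627·(1 + 0.02805)^24 ≈ 477,618.6347.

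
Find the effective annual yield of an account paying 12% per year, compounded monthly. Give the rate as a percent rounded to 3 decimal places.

12.683%

EAR = (1 + 12%/12)^12 − 1 = (1 + 0.01)^12 − 1.
(1 + 0.01)^12 ≈ 1.126825, so EAR ≈ 12.68250%.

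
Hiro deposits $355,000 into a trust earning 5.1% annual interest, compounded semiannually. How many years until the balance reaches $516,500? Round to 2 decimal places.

(1 + 0.0255)^(2t) = 516,500/355,000 = 1.4549.
2t·ln(1 + 0.0255) = ln(1.4549); 2t = 0.37496/0.0251803 ≈ 14.8909.
t ≈ 7.4455 years.

7.45 years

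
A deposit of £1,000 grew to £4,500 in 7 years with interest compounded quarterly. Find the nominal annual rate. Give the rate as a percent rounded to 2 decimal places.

22.07%

(1 + r/4)^28 = 4,500/1,000 = 4.5.
1 + r/4 = 4.5^(1/28) ≈ 1.055186, so r/4 ≈ 0.055186.
r ≈ 4·0.055186 = 22.07440%.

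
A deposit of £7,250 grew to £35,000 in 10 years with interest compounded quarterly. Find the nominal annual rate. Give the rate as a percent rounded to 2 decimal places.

(1 + r/4)^40 = 35,000/7,250 = 4.82759.
1 + r/4 = 4.82759^(1/40) ≈ 1.040143, so r/4 ≈ 0.0401435.
r ≈ 4·0.0401435 = 16.05739%.

16.06%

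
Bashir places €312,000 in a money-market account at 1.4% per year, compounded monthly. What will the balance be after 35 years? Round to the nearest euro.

Periodic rate = 1.4%/12 = 0.00116667; periods = 12·35 = 420.
A = 312,000·(1 + 0.014/12)^420 ≈ 312,000·1.63185007871 ≈ 509,137.2246.

€509,137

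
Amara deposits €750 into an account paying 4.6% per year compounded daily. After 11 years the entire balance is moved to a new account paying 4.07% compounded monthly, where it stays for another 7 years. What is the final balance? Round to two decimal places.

Phase 1: 750·(1 + 0.046/365)^4015 ≈ 1,243.9428.
Phase 2: 1,243.9428·(1 + 0.0407/12)^84 ≈ 1,653.1854.

€1,653.19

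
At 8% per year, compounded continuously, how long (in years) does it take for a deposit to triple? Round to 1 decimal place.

13.7 years

e^(0.08t) = 3, so 0.08t = ln 3 ≈ 1.0986.
t ≈ 1.0986/0.08 ≈ 13.7327.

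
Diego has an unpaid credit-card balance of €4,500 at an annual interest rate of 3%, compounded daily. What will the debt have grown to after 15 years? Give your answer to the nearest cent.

€7,057.27

Growth factor = (1 + 0.03/365)^5475 ≈ 1.568283184.
A ≈ 4,500 × 1.568283184 ≈ 7,057.2743.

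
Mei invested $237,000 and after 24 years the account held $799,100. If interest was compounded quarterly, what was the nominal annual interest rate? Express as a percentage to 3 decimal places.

5.096%

The 96-period growth factor is 799,100/237,000 = 3.37173.
r/4 = 3.37173^(1/96) − 1 ≈ 0.0127412, so r ≈ 4·0.0127412 = 5.09647%.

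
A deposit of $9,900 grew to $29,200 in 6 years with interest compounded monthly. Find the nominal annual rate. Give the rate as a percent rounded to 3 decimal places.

18.163%

The 72-period growth factor is 29,200/9,900 = 2.94949.
r/12 = 2.94949^(1/72) − 1 ≈ 0.0151361, so r ≈ 12·0.0151361 = 18.16332%.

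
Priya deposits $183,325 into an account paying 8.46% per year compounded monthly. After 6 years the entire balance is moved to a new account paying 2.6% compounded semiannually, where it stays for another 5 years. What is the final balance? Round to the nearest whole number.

After 6 years at 8.46%: 183,325 × 1.65834327259 ≈ 304,015.7804.
Then 5 years at 2.6%: 304,015.7804 × 1.1378747324 ≈ 345,931.8748.

$345,932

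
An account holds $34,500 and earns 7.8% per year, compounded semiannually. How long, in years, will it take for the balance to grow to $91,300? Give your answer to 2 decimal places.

We need (1 + 0.039)^(2t) = 2.6464, so 2t = ln 2.6464 / ln 1.039 ≈ 25.4371.
t ≈ 25.4371/2 = 12.7186 years.

12.72 years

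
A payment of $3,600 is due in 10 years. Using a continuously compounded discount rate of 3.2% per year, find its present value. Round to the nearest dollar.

P = A·e^(−rt) = 3,600·e^(−0.32).
e^(−0.32) ≈ 0.7261490371, so P ≈ 2,614.1365.

$2,614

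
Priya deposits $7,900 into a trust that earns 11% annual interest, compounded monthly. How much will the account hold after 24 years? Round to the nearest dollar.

Periodic rate = 11%/12 = 0.00916667; periods = 12·24 = 288.
A = 7,900·(1 + 0.11/12)^288 ≈ 7,900·13.8456823421 ≈ 109,380.8905.

$109,381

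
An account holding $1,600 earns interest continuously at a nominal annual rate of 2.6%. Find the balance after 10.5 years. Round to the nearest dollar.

$2,102

A = P·e^(rt) = 1,600·e^(0.026·10.5) = 1,600·e^0.273.
e^0.273 ≈ 1.313900245, so A ≈ 2,102.2404.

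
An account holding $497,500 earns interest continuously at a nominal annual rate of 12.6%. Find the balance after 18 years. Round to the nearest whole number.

$4,805,881

A = P·e^(rt) = 497,500·e^(0.126·18) = 497,500·e^2.268.
e^2.268 ≈ 9.660061358347, so A ≈ 4,805,880.5258.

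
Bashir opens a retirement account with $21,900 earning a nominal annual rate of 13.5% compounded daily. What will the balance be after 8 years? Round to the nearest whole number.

$64,476

Periodic rate = 13.5%/365 = 0.000369863; periods = 365·8 = 2920.
A = 21,900·(1 + 0.135/365)^2920 ≈ 21,900·2.9440916256 ≈ 64,475.6066.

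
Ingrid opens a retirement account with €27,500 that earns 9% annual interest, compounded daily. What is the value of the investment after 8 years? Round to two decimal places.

€56,491.90

Periodic rate = 9%/365 = 0.000246575; periods = 365·8 = 2920.
A = 27,500·(1 + 0.09/365)^2920 ≈ 27,500·2.0542508826 ≈ 56,491.8993.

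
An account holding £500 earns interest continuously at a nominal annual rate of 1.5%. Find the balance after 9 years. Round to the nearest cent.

A = P·e^(rt) = 500·e^(0.015·9) = 500·e^0.135.
e^0.135 ≈ 1.14453678, so A ≈ 572.2684.

£572.27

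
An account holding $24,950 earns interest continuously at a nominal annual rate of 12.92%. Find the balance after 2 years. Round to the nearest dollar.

A = P·e^(rt) = 24,950·e^(0.1292·2) = 24,950·e^0.2584.
e^0.2584 ≈ 1.2948566577, so A ≈ 32,306.6736.

$32,307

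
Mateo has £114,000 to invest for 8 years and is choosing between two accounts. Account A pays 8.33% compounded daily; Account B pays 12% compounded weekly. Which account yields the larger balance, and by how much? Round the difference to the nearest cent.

Account B, by £75,438.69

Account A growth factor: (1 + 0.0833/365)^2920 ≈ 1.94706667138; balance ≈ 221,965.6005.
Account B growth factor: (1 + 0.12/52)^416 ≈ 2.60880955709; balance ≈ 297,404.2895.
Account B is larger by 75,438.6890.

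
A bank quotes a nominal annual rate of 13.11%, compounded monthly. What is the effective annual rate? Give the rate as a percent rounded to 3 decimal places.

13.927%

One year is 12 periods at 0.010925 each: (1 + 0.010925)^12 ≈ 1.139272.
EAR = 1.139272 − 1 ≈ 13.92715%.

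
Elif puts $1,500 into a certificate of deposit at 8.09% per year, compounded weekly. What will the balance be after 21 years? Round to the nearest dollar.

Growth factor = (1 + 0.0809/52)^1092 ≈ 5.460715477.
A ≈ 1,500 × 5.460715477 ≈ 8,191.0732.

$8,191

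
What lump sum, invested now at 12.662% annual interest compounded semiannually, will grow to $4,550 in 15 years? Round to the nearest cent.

Periodic rate = 12.662%/2 = 0.06331; 30 periods.
P = 4,550/(1 + 0.06331)^30 ≈ 4,550/6.306624125 ≈ 721.4636.

$721.46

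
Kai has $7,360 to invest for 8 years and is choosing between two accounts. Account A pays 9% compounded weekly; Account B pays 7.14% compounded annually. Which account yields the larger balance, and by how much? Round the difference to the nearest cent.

Account A, by $2,332.40

Account A growth factor: (1 + 0.09/52)^416 ≈ 2.0531550136; balance ≈ 15,111.2209.
Account B growth factor: (1 + 0.0714)^8 ≈ 1.7362535083; balance ≈ 12,778.8258.
Account A is larger by 2,332.3951.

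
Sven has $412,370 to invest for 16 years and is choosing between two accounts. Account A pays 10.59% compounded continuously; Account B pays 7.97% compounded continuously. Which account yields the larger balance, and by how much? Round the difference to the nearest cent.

Account A, by $768,641.90

A: e^(0.1059·16) = e^1.6944 ≈ 5.443378957834, so 412,370 × 5.443378957834 ≈ 2,244,686.1808.
B: e^(0.0797·16) = e^1.2752 ≈ 3.579417221962, so 412,370 × 3.579417221962 ≈ 1,476,044.2798.
Difference ≈ 768,641.9010 in favor of A.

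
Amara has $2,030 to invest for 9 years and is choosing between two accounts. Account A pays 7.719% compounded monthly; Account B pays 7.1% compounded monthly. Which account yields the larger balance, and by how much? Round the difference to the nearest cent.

A: (1 + 0.0064325)^108 ≈ 1.998676426, so 2,030 × 1.998676426 ≈ 4,057.3131.
B: (1 + 0.071/12)^108 ≈ 1.891021291, so 2,030 × 1.891021291 ≈ 3,838.7732.
Difference ≈ 218.5399 in favor of A.

Account A, by $218.54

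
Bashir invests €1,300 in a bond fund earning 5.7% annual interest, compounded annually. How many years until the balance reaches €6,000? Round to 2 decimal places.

27.59 years

We need (1 + 0.057)^t = 4.6154, so t = ln 4.6154 / ln 1.057 ≈ 27.5891.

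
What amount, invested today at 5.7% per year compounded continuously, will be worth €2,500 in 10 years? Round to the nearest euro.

P = A·e^(−rt) = 2,500·e^(−0.57).
e^(−0.57) ≈ 0.5655254387, so P ≈ 1,413.8136.

€1,414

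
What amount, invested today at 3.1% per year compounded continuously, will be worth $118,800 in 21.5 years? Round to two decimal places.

P = A·e^(−rt) = 118,800·e^(−0.6665).
e^(−0.6665) ≈ 0.513502695684, so P ≈ 61,004.1202.

$61,004.12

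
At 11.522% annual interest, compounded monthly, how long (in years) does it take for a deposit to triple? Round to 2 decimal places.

(1 + 0.00960167)^(12t) = 3.
12t = ln 3 / ln(1 + 0.00960167) ≈ 1.0986/0.00955586 ≈ 114.9673.
t ≈ 9.5806.

9.58 years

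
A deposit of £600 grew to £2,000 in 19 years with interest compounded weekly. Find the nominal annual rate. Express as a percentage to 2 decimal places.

(1 + r/52)^988 = 2,000/600 = 3.33333.
1 + r/52 = 3.33333^(1/988) ≈ 1.001219, so r/52 ≈ 0.00121934.
r ≈ 52·0.00121934 = 6.34056%.

6.34%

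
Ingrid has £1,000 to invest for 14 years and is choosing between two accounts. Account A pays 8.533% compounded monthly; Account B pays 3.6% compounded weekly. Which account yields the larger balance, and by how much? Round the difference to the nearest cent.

Account A, by £1,633.33

Account A growth factor: (1 + 0.08533/12)^168 ≈ 3.288372154; balance ≈ 3,288.3722.
Account B growth factor: (1 + 0.036/52)^728 ≈ 1.65504073; balance ≈ 1,655.0407.
Account A is larger by 1,633.3314.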